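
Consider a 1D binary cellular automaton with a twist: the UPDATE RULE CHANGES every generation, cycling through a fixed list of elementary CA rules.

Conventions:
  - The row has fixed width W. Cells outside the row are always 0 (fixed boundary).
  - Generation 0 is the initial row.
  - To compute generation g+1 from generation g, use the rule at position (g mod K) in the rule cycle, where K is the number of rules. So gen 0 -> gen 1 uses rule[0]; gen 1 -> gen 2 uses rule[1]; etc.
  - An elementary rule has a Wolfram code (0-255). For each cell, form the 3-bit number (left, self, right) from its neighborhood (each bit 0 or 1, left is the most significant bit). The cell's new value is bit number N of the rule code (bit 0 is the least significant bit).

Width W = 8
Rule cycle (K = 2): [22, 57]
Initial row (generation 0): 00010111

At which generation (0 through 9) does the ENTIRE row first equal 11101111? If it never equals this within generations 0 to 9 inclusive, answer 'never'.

Gen 0: 00010111
Gen 1 (rule 22): 00110000
Gen 2 (rule 57): 10101111
Gen 3 (rule 22): 10100000
Gen 4 (rule 57): 01011111
Gen 5 (rule 22): 11000000
Gen 6 (rule 57): 10111111
Gen 7 (rule 22): 10000000
Gen 8 (rule 57): 01111111
Gen 9 (rule 22): 10000000

Answer: never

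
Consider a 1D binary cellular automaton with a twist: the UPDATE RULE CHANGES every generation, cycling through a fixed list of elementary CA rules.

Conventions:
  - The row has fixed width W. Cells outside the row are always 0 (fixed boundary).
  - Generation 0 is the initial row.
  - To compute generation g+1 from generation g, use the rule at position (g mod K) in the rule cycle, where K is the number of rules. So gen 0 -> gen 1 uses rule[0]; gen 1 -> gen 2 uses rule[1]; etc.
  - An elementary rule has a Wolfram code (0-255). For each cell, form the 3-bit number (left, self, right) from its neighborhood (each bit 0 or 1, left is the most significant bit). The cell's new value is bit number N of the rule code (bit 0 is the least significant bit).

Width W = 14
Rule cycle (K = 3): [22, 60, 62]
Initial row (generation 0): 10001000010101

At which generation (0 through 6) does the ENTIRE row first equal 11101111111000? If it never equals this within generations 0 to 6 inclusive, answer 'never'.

Gen 0: 10001000010101
Gen 1 (rule 22): 11011100110101
Gen 2 (rule 60): 10110010101111
Gen 3 (rule 62): 11101111111000
Gen 4 (rule 22): 00000000000100
Gen 5 (rule 60): 00000000000110
Gen 6 (rule 62): 00000000001101

Answer: 3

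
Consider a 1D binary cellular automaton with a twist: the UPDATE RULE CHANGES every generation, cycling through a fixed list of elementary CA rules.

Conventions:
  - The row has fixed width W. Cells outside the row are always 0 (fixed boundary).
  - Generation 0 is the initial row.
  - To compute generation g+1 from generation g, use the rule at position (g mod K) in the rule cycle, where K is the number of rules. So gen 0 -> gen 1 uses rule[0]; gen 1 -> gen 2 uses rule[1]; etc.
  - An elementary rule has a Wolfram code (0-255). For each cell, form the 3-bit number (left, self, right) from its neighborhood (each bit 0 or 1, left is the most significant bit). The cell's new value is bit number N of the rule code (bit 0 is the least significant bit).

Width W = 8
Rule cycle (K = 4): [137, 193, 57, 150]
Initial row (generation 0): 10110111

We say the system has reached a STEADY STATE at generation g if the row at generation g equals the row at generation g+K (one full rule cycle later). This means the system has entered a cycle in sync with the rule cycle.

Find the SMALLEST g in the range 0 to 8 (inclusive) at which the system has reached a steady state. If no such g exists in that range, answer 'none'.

Answer: 0

Derivation:
Gen 0: 10110111
Gen 1 (rule 137): 00100110
Gen 2 (rule 193): 10000010
Gen 3 (rule 57): 01111001
Gen 4 (rule 150): 10110111
Gen 5 (rule 137): 00100110
Gen 6 (rule 193): 10000010
Gen 7 (rule 57): 01111001
Gen 8 (rule 150): 10110111
Gen 9 (rule 137): 00100110
Gen 10 (rule 193): 10000010
Gen 11 (rule 57): 01111001
Gen 12 (rule 150): 10110111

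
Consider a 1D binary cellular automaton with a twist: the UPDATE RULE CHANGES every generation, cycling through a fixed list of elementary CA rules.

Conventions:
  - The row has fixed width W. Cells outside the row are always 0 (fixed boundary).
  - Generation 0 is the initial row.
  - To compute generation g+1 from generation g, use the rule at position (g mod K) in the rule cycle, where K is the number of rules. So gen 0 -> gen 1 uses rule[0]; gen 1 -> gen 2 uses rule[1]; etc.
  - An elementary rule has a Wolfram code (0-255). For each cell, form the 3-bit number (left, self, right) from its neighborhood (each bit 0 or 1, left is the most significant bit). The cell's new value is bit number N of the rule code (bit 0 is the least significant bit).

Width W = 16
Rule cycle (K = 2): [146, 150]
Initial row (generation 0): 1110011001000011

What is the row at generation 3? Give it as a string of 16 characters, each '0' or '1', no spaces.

Gen 0: 1110011001000011
Gen 1 (rule 146): 0101100110100100
Gen 2 (rule 150): 1100011000111110
Gen 3 (rule 146): 0010100101011101

Answer: 0010100101011101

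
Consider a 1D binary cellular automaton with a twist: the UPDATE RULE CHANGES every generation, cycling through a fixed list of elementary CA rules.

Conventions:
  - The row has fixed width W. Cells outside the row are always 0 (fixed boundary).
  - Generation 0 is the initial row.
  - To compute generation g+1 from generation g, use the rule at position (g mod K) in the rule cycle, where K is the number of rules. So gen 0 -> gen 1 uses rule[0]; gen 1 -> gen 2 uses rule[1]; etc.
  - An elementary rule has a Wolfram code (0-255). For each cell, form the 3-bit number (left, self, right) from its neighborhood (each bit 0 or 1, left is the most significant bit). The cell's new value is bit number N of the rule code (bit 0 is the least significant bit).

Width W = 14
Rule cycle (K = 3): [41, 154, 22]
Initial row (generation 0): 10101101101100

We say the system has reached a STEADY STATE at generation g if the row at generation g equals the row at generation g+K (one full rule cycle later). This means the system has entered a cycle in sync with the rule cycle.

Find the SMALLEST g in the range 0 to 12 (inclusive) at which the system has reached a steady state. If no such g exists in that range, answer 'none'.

Gen 0: 10101101101100
Gen 1 (rule 41): 01011011011001
Gen 2 (rule 154): 10010010010110
Gen 3 (rule 22): 11111111110001
Gen 4 (rule 41): 10000000000100
Gen 5 (rule 154): 01000000001010
Gen 6 (rule 22): 11100000011011
Gen 7 (rule 41): 10001111010110
Gen 8 (rule 154): 01011110000101
Gen 9 (rule 22): 11000001001101
Gen 10 (rule 41): 10011100001010
Gen 11 (rule 154): 01111010010001
Gen 12 (rule 22): 10000011111011
Gen 13 (rule 41): 00111010000110
Gen 14 (rule 154): 01110001001101
Gen 15 (rule 22): 10001011110001

Answer: none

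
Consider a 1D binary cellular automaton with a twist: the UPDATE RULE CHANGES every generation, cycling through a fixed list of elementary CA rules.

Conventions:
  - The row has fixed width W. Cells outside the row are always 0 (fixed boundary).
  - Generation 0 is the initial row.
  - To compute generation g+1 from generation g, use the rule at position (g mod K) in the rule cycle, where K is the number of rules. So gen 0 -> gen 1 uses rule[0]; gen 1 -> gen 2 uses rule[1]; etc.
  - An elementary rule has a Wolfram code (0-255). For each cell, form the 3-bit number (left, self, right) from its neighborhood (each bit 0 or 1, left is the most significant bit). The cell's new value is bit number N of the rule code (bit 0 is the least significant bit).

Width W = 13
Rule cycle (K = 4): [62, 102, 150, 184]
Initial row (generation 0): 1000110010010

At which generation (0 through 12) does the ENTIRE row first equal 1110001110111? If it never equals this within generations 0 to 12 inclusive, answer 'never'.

Gen 0: 1000110010010
Gen 1 (rule 62): 1101101111111
Gen 2 (rule 102): 0110110000001
Gen 3 (rule 150): 1000001000011
Gen 4 (rule 184): 0100000100010
Gen 5 (rule 62): 1110001110111
Gen 6 (rule 102): 0010010011001
Gen 7 (rule 150): 0111111100111
Gen 8 (rule 184): 0111111010110
Gen 9 (rule 62): 1100000111101
Gen 10 (rule 102): 0100001000111
Gen 11 (rule 150): 1110011101010
Gen 12 (rule 184): 1101011010101

Answer: 5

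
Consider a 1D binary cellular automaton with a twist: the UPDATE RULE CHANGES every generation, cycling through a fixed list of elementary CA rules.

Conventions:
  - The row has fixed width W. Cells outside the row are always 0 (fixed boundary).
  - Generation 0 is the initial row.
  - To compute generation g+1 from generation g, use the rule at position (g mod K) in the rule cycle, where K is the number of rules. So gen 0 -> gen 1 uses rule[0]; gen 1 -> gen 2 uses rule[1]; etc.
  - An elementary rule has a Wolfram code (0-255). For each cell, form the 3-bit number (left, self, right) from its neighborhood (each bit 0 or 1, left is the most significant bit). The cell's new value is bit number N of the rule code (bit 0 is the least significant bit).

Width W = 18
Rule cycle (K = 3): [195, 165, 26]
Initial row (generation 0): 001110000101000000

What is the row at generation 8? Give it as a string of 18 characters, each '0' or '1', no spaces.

Gen 0: 001110000101000000
Gen 1 (rule 195): 110110111000011111
Gen 2 (rule 165): 001001010011001110
Gen 3 (rule 26): 010110001110111001
Gen 4 (rule 195): 100010110110011010
Gen 5 (rule 165): 101011001000000110
Gen 6 (rule 26): 000010110100001101
Gen 7 (rule 195): 111100010001110100
Gen 8 (rule 165): 011001010100101101

Answer: 011001010100101101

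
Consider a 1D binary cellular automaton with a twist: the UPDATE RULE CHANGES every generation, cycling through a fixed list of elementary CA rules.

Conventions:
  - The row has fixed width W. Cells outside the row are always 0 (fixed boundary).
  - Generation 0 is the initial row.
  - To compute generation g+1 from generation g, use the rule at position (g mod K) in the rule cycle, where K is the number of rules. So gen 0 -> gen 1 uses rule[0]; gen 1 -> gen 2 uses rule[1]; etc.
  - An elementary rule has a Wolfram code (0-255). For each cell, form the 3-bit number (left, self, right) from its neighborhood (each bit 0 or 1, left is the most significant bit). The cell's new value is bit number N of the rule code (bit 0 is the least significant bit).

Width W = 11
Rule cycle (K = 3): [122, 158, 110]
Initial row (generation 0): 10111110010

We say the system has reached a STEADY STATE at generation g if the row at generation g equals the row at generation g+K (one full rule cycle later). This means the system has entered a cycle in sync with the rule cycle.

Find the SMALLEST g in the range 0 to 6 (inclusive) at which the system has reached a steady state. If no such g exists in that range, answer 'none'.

Gen 0: 10111110010
Gen 1 (rule 122): 01100011101
Gen 2 (rule 158): 11010111001
Gen 3 (rule 110): 11111101011
Gen 4 (rule 122): 10000110111
Gen 5 (rule 158): 11001100110
Gen 6 (rule 110): 11011101110
Gen 7 (rule 122): 11110111011
Gen 8 (rule 158): 11100110010
Gen 9 (rule 110): 10101110110

Answer: none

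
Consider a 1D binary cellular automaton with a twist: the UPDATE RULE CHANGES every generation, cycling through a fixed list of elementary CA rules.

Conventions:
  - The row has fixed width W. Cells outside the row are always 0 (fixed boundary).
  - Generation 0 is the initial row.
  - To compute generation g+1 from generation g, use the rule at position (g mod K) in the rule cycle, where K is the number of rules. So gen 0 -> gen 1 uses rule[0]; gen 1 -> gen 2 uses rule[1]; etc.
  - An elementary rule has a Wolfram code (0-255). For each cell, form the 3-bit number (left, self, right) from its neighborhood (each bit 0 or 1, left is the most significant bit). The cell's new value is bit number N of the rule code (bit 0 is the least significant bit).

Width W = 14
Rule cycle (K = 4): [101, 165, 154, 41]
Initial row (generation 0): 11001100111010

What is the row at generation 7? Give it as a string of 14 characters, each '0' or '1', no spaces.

Answer: 00100000110010

Derivation:
Gen 0: 11001100111010
Gen 1 (rule 101): 01000100001110
Gen 2 (rule 165): 01010101100100
Gen 3 (rule 154): 10000001011010
Gen 4 (rule 41): 00111100110100
Gen 5 (rule 101): 10000100011101
Gen 6 (rule 165): 10110101001011
Gen 7 (rule 154): 00100000110010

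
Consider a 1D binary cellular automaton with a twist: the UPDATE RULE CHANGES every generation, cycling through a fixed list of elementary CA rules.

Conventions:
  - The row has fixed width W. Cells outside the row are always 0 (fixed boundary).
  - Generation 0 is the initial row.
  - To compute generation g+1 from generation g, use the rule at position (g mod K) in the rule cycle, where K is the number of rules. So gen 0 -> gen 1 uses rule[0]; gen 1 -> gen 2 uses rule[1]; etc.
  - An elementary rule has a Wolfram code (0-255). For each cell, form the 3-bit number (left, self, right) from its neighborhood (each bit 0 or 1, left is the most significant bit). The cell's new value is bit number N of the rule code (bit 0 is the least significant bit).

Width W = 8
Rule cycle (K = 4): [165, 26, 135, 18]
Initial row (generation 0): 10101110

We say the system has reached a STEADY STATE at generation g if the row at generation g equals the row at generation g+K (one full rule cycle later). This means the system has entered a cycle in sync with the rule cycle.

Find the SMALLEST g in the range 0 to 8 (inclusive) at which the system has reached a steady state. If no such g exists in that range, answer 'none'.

Gen 0: 10101110
Gen 1 (rule 165): 11110100
Gen 2 (rule 26): 10000010
Gen 3 (rule 135): 10111110
Gen 4 (rule 18): 00000001
Gen 5 (rule 165): 11111101
Gen 6 (rule 26): 10000000
Gen 7 (rule 135): 10111111
Gen 8 (rule 18): 00000000
Gen 9 (rule 165): 11111111
Gen 10 (rule 26): 10000000
Gen 11 (rule 135): 10111111
Gen 12 (rule 18): 00000000

Answer: 6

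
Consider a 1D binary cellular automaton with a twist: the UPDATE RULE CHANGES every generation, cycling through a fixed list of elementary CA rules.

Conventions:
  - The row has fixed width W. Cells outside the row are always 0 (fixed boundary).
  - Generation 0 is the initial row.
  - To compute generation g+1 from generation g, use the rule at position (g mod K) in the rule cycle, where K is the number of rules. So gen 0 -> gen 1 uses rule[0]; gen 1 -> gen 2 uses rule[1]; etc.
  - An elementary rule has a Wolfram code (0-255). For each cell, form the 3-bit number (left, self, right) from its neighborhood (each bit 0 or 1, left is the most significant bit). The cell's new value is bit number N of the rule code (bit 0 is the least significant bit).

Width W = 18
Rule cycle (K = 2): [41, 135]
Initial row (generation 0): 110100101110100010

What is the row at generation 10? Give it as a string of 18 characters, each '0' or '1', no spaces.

Answer: 100001011011000101

Derivation:
Gen 0: 110100101110100010
Gen 1 (rule 41): 101000011001001000
Gen 2 (rule 135): 101011100011011011
Gen 3 (rule 41): 010110001010110110
Gen 4 (rule 135): 110000111010000000
Gen 5 (rule 41): 100110100100111111
Gen 6 (rule 135): 101000101101011110
Gen 7 (rule 41): 010010011010110000
Gen 8 (rule 135): 110110100010000111
Gen 9 (rule 41): 101101001000110100
Gen 10 (rule 135): 100001011011000101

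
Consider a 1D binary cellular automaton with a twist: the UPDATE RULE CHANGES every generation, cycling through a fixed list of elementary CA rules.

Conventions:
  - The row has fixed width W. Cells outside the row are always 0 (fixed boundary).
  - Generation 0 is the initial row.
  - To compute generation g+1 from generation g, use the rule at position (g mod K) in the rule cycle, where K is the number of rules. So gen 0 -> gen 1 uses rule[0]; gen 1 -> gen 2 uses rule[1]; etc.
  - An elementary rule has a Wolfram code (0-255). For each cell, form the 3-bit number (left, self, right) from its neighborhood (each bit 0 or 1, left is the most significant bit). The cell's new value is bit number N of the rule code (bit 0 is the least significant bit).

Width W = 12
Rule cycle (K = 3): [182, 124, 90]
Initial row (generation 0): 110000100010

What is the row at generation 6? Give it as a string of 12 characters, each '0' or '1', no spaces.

Answer: 100000110111

Derivation:
Gen 0: 110000100010
Gen 1 (rule 182): 001001110111
Gen 2 (rule 124): 001101011101
Gen 3 (rule 90): 011100010100
Gen 4 (rule 182): 101010111110
Gen 5 (rule 124): 111111100011
Gen 6 (rule 90): 100000110111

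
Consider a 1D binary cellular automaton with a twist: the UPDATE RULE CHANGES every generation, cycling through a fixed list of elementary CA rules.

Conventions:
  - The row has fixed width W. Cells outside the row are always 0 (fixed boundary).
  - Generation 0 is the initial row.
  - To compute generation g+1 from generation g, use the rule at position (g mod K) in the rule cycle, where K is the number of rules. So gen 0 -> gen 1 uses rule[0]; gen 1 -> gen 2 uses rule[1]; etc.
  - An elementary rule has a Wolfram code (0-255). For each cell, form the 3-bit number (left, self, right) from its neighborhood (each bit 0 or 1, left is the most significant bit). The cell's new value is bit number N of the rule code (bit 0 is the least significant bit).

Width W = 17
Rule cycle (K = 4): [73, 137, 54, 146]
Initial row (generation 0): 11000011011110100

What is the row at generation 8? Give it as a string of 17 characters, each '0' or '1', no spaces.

Answer: 01011000100010000

Derivation:
Gen 0: 11000011011110100
Gen 1 (rule 73): 11011011010010001
Gen 2 (rule 137): 10010010000000100
Gen 3 (rule 54): 11111111000001110
Gen 4 (rule 146): 01111110100010101
Gen 5 (rule 73): 01000010001000000
Gen 6 (rule 137): 00011000100011111
Gen 7 (rule 54): 00100101110100000
Gen 8 (rule 146): 01011000100010000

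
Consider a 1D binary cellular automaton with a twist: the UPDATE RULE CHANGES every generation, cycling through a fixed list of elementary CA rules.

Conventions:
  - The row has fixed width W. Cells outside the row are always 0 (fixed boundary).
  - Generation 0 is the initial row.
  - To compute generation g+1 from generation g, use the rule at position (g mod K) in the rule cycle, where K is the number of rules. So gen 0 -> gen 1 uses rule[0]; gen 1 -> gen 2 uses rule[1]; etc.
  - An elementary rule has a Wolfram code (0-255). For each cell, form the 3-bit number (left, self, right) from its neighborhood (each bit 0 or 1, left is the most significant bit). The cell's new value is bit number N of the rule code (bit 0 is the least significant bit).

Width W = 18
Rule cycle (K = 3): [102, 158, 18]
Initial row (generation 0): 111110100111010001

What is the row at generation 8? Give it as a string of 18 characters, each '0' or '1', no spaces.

Gen 0: 111110100111010001
Gen 1 (rule 102): 000011101001110011
Gen 2 (rule 158): 000111001111101110
Gen 3 (rule 18): 001000110000000001
Gen 4 (rule 102): 011001010000000011
Gen 5 (rule 158): 110111011000000110
Gen 6 (rule 18): 000000000100001001
Gen 7 (rule 102): 000000001100011011
Gen 8 (rule 158): 000000011010110010

Answer: 000000011010110010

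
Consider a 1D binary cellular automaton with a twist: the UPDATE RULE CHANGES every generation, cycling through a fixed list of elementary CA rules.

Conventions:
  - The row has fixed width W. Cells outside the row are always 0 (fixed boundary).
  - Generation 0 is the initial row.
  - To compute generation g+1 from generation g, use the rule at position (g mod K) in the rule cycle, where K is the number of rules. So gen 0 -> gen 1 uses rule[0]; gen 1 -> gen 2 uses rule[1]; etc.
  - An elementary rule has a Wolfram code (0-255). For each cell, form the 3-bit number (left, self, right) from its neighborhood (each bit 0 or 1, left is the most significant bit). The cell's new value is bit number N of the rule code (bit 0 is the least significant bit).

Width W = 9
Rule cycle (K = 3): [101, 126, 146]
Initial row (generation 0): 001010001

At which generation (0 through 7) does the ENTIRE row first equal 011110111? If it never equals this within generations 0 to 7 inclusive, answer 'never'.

Answer: never

Derivation:
Gen 0: 001010001
Gen 1 (rule 101): 101110101
Gen 2 (rule 126): 111011111
Gen 3 (rule 146): 010001110
Gen 4 (rule 101): 010100010
Gen 5 (rule 126): 111110111
Gen 6 (rule 146): 011100010
Gen 7 (rule 101): 000101010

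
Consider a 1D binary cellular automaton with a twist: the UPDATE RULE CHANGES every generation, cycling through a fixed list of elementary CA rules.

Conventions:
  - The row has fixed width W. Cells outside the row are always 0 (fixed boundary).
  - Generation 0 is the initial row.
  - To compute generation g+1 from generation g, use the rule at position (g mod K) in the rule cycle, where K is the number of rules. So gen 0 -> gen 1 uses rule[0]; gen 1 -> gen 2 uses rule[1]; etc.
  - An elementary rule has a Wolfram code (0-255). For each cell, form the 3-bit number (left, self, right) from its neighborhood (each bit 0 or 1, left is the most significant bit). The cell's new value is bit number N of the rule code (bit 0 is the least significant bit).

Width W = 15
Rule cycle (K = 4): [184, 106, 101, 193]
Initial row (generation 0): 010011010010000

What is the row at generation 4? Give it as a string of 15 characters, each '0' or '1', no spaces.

Gen 0: 010011010010000
Gen 1 (rule 184): 001010101001000
Gen 2 (rule 106): 010101010010000
Gen 3 (rule 101): 011111110010111
Gen 4 (rule 193): 001111110000011

Answer: 001111110000011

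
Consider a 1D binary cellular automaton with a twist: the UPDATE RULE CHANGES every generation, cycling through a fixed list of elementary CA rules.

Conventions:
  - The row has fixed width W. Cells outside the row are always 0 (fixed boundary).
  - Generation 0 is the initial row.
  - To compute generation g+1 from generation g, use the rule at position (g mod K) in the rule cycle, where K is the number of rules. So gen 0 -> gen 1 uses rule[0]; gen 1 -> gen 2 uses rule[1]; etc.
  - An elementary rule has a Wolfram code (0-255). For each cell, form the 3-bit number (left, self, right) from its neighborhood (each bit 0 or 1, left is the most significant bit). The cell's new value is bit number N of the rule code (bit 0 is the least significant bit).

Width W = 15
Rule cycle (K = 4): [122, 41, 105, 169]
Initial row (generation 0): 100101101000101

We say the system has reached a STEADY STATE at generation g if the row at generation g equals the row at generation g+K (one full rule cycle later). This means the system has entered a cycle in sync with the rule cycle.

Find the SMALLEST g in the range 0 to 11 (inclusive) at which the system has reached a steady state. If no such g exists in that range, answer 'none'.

Gen 0: 100101101000101
Gen 1 (rule 122): 011011110101010
Gen 2 (rule 41): 010110001010100
Gen 3 (rule 105): 001110100101001
Gen 4 (rule 169): 101101000010000
Gen 5 (rule 122): 011110100101000
Gen 6 (rule 41): 010001000010011
Gen 7 (rule 105): 000100011000011
Gen 8 (rule 169): 110001010011010
Gen 9 (rule 122): 111010101111101
Gen 10 (rule 41): 100101011000010
Gen 11 (rule 105): 000010111011000
Gen 12 (rule 169): 111001110110011
Gen 13 (rule 122): 101111011111111
Gen 14 (rule 41): 011000110000000
Gen 15 (rule 105): 011010110111111

Answer: none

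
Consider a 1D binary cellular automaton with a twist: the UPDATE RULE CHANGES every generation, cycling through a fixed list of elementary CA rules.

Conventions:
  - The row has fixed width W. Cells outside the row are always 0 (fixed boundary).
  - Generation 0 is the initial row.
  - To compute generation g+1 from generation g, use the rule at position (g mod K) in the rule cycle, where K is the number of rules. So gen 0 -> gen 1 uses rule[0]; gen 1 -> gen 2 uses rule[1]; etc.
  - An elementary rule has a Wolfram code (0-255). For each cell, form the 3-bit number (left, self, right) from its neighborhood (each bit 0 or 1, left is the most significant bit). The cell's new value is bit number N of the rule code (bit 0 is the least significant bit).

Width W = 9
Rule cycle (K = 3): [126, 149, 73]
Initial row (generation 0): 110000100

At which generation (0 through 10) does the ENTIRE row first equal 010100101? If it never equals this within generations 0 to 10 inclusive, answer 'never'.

Answer: 2

Derivation:
Gen 0: 110000100
Gen 1 (rule 126): 111001110
Gen 2 (rule 149): 010100101
Gen 3 (rule 73): 000000000
Gen 4 (rule 126): 000000000
Gen 5 (rule 149): 111111111
Gen 6 (rule 73): 100000001
Gen 7 (rule 126): 110000011
Gen 8 (rule 149): 001111000
Gen 9 (rule 73): 101001011
Gen 10 (rule 126): 111111111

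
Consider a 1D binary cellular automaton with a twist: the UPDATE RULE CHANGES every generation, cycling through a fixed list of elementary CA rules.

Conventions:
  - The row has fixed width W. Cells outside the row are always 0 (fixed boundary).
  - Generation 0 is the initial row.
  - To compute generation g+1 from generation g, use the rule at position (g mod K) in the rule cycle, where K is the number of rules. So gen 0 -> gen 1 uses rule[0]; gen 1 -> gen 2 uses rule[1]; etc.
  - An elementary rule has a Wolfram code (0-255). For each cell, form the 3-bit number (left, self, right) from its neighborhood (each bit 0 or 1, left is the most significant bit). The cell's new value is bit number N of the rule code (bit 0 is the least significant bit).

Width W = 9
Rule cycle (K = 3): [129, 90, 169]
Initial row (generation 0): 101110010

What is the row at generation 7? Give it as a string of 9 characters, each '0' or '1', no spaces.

Gen 0: 101110010
Gen 1 (rule 129): 000100000
Gen 2 (rule 90): 001010000
Gen 3 (rule 169): 100100111
Gen 4 (rule 129): 000000010
Gen 5 (rule 90): 000000101
Gen 6 (rule 169): 111110010
Gen 7 (rule 129): 011100000

Answer: 011100000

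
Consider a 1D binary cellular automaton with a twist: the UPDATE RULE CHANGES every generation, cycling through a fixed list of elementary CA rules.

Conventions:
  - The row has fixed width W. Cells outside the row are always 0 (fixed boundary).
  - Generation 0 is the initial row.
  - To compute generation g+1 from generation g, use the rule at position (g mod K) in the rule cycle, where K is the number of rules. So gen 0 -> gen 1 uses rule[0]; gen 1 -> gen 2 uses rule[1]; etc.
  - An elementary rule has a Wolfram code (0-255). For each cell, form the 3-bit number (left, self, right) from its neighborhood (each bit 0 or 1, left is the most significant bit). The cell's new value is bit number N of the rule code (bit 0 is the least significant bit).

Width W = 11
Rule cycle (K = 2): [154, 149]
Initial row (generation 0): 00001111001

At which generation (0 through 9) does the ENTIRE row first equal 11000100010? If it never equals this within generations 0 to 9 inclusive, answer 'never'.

Answer: never

Derivation:
Gen 0: 00001111001
Gen 1 (rule 154): 00011110110
Gen 2 (rule 149): 11001100001
Gen 3 (rule 154): 10111010010
Gen 4 (rule 149): 10010011011
Gen 5 (rule 154): 01101110010
Gen 6 (rule 149): 00000101011
Gen 7 (rule 154): 00001000010
Gen 8 (rule 149): 11101111011
Gen 9 (rule 154): 11001110010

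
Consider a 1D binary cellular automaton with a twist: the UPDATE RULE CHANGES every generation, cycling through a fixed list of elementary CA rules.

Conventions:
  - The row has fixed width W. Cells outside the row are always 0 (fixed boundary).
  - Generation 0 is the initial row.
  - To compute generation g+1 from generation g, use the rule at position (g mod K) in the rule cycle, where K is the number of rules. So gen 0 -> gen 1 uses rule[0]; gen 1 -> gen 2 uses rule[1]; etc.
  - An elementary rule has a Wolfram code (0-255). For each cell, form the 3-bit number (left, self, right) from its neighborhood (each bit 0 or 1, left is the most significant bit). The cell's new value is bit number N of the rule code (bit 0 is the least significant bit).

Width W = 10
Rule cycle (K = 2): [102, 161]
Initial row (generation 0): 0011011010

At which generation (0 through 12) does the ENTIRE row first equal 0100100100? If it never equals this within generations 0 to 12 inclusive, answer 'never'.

Answer: 10

Derivation:
Gen 0: 0011011010
Gen 1 (rule 102): 0101101110
Gen 2 (rule 161): 0010010100
Gen 3 (rule 102): 0110111100
Gen 4 (rule 161): 0001011001
Gen 5 (rule 102): 0011101011
Gen 6 (rule 161): 1001010100
Gen 7 (rule 102): 1011111100
Gen 8 (rule 161): 0101111001
Gen 9 (rule 102): 1110001011
Gen 10 (rule 161): 0100100100
Gen 11 (rule 102): 1101101100
Gen 12 (rule 161): 0010010001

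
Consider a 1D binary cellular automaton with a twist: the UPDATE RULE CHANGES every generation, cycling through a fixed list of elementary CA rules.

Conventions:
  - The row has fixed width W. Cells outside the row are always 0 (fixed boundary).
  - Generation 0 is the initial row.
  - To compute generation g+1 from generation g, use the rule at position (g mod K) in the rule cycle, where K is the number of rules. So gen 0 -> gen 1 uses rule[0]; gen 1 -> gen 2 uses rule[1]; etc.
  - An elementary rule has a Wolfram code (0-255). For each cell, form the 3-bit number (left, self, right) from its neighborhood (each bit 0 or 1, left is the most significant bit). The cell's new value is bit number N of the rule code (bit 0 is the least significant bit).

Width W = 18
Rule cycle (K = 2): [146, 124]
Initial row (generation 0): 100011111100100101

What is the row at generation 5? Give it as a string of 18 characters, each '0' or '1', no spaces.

Gen 0: 100011111100100101
Gen 1 (rule 146): 010101111011011000
Gen 2 (rule 124): 011111001111111100
Gen 3 (rule 146): 101110110111111010
Gen 4 (rule 124): 111011111100001111
Gen 5 (rule 146): 010001111010010110

Answer: 010001111010010110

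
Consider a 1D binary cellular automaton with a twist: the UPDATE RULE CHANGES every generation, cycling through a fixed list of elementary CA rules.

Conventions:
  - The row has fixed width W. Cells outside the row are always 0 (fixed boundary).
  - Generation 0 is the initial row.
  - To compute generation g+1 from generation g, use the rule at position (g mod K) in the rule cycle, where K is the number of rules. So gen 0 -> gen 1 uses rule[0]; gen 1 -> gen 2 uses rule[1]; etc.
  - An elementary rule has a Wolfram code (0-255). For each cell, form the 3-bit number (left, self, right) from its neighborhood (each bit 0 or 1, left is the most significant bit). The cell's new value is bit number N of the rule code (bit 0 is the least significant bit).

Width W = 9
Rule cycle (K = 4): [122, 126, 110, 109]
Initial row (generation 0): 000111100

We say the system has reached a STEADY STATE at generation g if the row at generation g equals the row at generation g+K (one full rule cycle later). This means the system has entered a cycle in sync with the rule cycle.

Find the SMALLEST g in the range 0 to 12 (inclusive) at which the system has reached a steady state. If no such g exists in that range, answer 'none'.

Answer: none

Derivation:
Gen 0: 000111100
Gen 1 (rule 122): 001100110
Gen 2 (rule 126): 011111111
Gen 3 (rule 110): 110000001
Gen 4 (rule 109): 110111101
Gen 5 (rule 122): 111100110
Gen 6 (rule 126): 100111111
Gen 7 (rule 110): 101100001
Gen 8 (rule 109): 111101101
Gen 9 (rule 122): 100111110
Gen 10 (rule 126): 111100011
Gen 11 (rule 110): 100100111
Gen 12 (rule 109): 100100101
Gen 13 (rule 122): 011011010
Gen 14 (rule 126): 111111111
Gen 15 (rule 110): 100000001
Gen 16 (rule 109): 101111101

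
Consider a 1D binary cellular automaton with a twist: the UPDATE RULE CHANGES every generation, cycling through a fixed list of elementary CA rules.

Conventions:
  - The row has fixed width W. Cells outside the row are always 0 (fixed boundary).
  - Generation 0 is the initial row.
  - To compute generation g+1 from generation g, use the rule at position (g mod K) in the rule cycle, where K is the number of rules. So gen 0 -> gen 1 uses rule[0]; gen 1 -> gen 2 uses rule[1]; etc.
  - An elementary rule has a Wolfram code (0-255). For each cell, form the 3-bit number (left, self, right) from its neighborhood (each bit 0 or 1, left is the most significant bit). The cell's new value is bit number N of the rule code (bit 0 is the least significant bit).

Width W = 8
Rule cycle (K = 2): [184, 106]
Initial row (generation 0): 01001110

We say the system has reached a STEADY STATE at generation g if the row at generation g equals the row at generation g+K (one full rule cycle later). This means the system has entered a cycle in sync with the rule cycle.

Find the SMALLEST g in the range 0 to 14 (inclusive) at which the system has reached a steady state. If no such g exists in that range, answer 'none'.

Answer: 5

Derivation:
Gen 0: 01001110
Gen 1 (rule 184): 00101101
Gen 2 (rule 106): 01011110
Gen 3 (rule 184): 00111101
Gen 4 (rule 106): 01100110
Gen 5 (rule 184): 01010101
Gen 6 (rule 106): 10101010
Gen 7 (rule 184): 01010101
Gen 8 (rule 106): 10101010
Gen 9 (rule 184): 01010101
Gen 10 (rule 106): 10101010
Gen 11 (rule 184): 01010101
Gen 12 (rule 106): 10101010
Gen 13 (rule 184): 01010101
Gen 14 (rule 106): 10101010
Gen 15 (rule 184): 01010101
Gen 16 (rule 106): 10101010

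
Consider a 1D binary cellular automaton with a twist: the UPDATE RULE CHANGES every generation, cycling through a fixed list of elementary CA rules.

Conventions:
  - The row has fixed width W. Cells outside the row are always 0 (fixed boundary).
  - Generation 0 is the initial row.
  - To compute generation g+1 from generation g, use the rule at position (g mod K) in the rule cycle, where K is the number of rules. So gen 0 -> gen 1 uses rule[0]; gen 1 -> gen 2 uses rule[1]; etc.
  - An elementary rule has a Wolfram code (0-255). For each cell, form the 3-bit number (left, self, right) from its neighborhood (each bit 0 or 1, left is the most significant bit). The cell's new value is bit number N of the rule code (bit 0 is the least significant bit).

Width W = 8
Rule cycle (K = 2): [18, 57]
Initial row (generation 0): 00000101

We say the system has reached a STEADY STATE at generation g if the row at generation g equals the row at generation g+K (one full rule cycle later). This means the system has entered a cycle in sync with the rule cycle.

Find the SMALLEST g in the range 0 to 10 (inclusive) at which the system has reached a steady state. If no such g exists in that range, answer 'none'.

Answer: 5

Derivation:
Gen 0: 00000101
Gen 1 (rule 18): 00001000
Gen 2 (rule 57): 11100111
Gen 3 (rule 18): 00011000
Gen 4 (rule 57): 11010111
Gen 5 (rule 18): 00000000
Gen 6 (rule 57): 11111111
Gen 7 (rule 18): 00000000
Gen 8 (rule 57): 11111111
Gen 9 (rule 18): 00000000
Gen 10 (rule 57): 11111111
Gen 11 (rule 18): 00000000
Gen 12 (rule 57): 11111111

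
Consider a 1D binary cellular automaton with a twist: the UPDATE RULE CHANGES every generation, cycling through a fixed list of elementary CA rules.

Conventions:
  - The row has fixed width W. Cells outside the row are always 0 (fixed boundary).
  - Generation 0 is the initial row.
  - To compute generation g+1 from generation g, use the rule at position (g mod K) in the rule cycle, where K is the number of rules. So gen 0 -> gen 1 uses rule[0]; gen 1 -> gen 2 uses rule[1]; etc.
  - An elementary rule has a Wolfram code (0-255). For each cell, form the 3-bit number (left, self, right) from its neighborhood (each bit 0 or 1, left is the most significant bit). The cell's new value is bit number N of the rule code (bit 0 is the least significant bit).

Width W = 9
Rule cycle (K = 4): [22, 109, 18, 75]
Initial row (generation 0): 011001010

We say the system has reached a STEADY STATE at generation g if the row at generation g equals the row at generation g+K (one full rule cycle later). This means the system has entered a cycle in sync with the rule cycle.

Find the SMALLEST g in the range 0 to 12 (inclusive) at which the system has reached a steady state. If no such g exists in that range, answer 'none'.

Answer: 5

Derivation:
Gen 0: 011001010
Gen 1 (rule 22): 100111011
Gen 2 (rule 109): 100101111
Gen 3 (rule 18): 011000000
Gen 4 (rule 75): 111011111
Gen 5 (rule 22): 000000000
Gen 6 (rule 109): 111111111
Gen 7 (rule 18): 000000000
Gen 8 (rule 75): 111111111
Gen 9 (rule 22): 000000000
Gen 10 (rule 109): 111111111
Gen 11 (rule 18): 000000000
Gen 12 (rule 75): 111111111
Gen 13 (rule 22): 000000000
Gen 14 (rule 109): 111111111
Gen 15 (rule 18): 000000000
Gen 16 (rule 75): 111111111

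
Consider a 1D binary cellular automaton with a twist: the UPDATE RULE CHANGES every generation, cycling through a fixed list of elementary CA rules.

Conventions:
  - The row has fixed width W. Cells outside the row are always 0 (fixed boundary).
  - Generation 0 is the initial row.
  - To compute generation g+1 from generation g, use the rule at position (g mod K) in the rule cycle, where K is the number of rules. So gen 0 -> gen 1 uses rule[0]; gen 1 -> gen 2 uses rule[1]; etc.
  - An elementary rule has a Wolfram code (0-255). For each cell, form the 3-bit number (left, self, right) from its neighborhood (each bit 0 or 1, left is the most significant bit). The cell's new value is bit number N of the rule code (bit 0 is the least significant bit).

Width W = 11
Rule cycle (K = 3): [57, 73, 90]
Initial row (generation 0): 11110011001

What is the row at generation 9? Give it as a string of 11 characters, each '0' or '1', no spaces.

Gen 0: 11110011001
Gen 1 (rule 57): 10001010100
Gen 2 (rule 73): 00100000001
Gen 3 (rule 90): 01010000010
Gen 4 (rule 57): 00101111001
Gen 5 (rule 73): 10001001000
Gen 6 (rule 90): 01010110100
Gen 7 (rule 57): 00101101011
Gen 8 (rule 73): 10001100011
Gen 9 (rule 90): 01011110111

Answer: 01011110111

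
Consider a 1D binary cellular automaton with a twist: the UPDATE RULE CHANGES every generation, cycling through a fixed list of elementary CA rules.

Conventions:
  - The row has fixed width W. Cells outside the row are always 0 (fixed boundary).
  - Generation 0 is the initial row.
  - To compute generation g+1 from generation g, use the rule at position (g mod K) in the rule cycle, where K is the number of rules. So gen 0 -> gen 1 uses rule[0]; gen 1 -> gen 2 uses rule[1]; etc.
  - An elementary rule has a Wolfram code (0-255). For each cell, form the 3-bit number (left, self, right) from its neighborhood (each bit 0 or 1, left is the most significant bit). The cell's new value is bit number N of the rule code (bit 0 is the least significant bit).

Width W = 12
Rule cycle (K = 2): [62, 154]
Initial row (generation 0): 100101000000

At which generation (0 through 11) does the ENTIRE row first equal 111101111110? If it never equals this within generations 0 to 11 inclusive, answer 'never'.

Gen 0: 100101000000
Gen 1 (rule 62): 111111100000
Gen 2 (rule 154): 111111010000
Gen 3 (rule 62): 100000111000
Gen 4 (rule 154): 010001110100
Gen 5 (rule 62): 111011001110
Gen 6 (rule 154): 110010111101
Gen 7 (rule 62): 101111100011
Gen 8 (rule 154): 001111010110
Gen 9 (rule 62): 011000111101
Gen 10 (rule 154): 110101111000
Gen 11 (rule 62): 101111000100

Answer: never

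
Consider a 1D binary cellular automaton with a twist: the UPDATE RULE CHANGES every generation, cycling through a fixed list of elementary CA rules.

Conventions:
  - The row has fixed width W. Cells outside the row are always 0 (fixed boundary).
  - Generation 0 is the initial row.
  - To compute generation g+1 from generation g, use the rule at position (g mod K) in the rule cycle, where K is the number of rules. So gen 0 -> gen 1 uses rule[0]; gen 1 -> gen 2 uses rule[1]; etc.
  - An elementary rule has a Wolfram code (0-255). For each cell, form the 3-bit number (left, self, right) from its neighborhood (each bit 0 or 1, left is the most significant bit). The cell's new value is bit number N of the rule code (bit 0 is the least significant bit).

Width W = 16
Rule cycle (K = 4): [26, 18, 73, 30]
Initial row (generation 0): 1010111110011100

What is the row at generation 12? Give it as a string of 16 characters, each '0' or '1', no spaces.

Gen 0: 1010111110011100
Gen 1 (rule 26): 0000100001110010
Gen 2 (rule 18): 0001010010001101
Gen 3 (rule 73): 1100000000101100
Gen 4 (rule 30): 1010000001101010
Gen 5 (rule 26): 0001000011000001
Gen 6 (rule 18): 0010100100100010
Gen 7 (rule 73): 1000000000001000
Gen 8 (rule 30): 1100000000011100
Gen 9 (rule 26): 1010000000110010
Gen 10 (rule 18): 0001000001001101
Gen 11 (rule 73): 1100011100001100
Gen 12 (rule 30): 1010110010011010

Answer: 1010110010011010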